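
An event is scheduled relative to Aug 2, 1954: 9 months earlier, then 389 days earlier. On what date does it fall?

Subtracting 9 months from August 2, 1954:
month 8 − 9 = -1, which is month 11 of year 1953 → November 1953.
Day 2 is valid in November, giving November 2, 1953.
Going back 389 days from November 2, 1953:
Going back 2 days from November 2, 1953 reaches the end of the previous month; 389 − 2 = 387 left.
October 1953 has 31 days: 387 − 31 = 356 left.
September 1953 has 30 days: 356 − 30 = 326 left.
August 1953 has 31 days: 326 − 31 = 295 left.
July 1953 has 31 days: 295 − 31 = 264 left.
June 1953 has 30 days: 264 − 30 = 234 left.
May 1953 has 31 days: 234 − 31 = 203 left.
April 1953 has 30 days: 203 − 30 = 173 left.
March 1953 has 31 days: 173 − 31 = 142 left.
February 1953 has 28 days (1953 is not a leap year): 142 − 28 = 114 left.
January 1953 has 31 days: 114 − 31 = 83 left.
December 1952 has 31 days: 83 − 31 = 52 left.
November 1952 has 30 days: 52 − 30 = 22 left.
October 1952 has 31 days; 31 − 22 = 9 → October 9, 1952.

October 9, 1952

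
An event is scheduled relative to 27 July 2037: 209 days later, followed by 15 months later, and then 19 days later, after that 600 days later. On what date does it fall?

Adding 209 days from July 27, 2037:
July has 31 days, so 31 − 27 = 4 days remain after July 27, 2037; 209 − 4 = 205 left.
August 2037 has 31 days: 205 − 31 = 174 left.
September 2037 has 30 days: 174 − 30 = 144 left.
October 2037 has 31 days: 144 − 31 = 113 left.
November 2037 has 30 days: 113 − 30 = 83 left.
December 2037 has 31 days: 83 − 31 = 52 left.
January 2038 has 31 days: 52 − 31 = 21 left.
21 days into February 2038 → February 21, 2038.
Adding 15 months from February 21, 2038:
month 2 + 15 = 17, which is month 5 of year 2039 → May 2039.
Day 21 is valid in May, giving May 21, 2039.
Adding 19 days from May 21, 2039:
May has 31 days, so 31 − 21 = 10 days remain after May 21, 2039; 19 − 10 = 9 left.
9 days into June 2039 → June 9, 2039.
Advancing 600 days from June 9, 2039:
June has 30 days, so 30 − 9 = 21 days remain after June 9, 2039; 600 − 21 = 579 left.
July 2039 has 31 days: 579 − 31 = 548 left.
August 2039 has 31 days: 548 − 31 = 517 left.
September 2039 has 30 days: 517 − 30 = 487 left.
October 2039 has 31 days: 487 − 31 = 456 left.
November 2039 has 30 days: 456 − 30 = 426 left.
December 2039 has 31 days: 426 − 31 = 395 left.
January 2040 has 31 days: 395 − 31 = 364 left.
February 2040 has 29 days (2040 is a leap year): 364 − 29 = 335 left.
March 2040 has 31 days: 335 − 31 = 304 left.
April 2040 has 30 days: 304 − 30 = 274 left.
May 2040 has 31 days: 274 − 31 = 243 left.
June 2040 has 30 days: 243 − 30 = 213 left.
July 2040 has 31 days: 213 − 31 = 182 left.
August 2040 has 31 days: 182 − 31 = 151 left.
September 2040 has 30 days: 151 − 30 = 121 left.
October 2040 has 31 days: 121 − 31 = 90 left.
November 2040 has 30 days: 90 − 30 = 60 left.
December 2040 has 31 days: 60 − 31 = 29 left.
29 days into January 2041 → January 29, 2041.

January 29, 2041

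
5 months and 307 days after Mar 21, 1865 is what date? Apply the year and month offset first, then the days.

June 24, 1866

Adding 5 months and 307 days from March 21, 1865: first the month/year part, then the days.
month 3 + 5 = 8 → August 1865.
Day 21 is valid in August, giving August 21, 1865.
Now add 307 days from August 21, 1865.
August has 31 days, so 31 − 21 = 10 days remain after August 21, 1865; 307 − 10 = 297 left.
September 1865 has 30 days: 297 − 30 = 267 left.
October 1865 has 31 days: 267 − 31 = 236 left.
November 1865 has 30 days: 236 − 30 = 206 left.
December 1865 has 31 days: 206 − 31 = 175 left.
January 1866 has 31 days: 175 − 31 = 144 left.
February 1866 has 28 days (1866 is not a leap year): 144 − 28 = 116 left.
March 1866 has 31 days: 116 − 31 = 85 left.
April 1866 has 30 days: 85 − 30 = 55 left.
May 1866 has 31 days: 55 − 31 = 24 left.
24 days into June 1866 → June 24, 1866.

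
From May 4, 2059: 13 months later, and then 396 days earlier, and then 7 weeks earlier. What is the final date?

Adding 13 months from May 4, 2059:
month 5 + 13 = 18, which is month 6 of year 2060 → June 2060.
Day 4 is valid in June, giving June 4, 2060.
Counting back 396 days from June 4, 2060:
Going back 4 days from June 4, 2060 reaches the end of the previous month; 396 − 4 = 392 left.
May 2060 has 31 days: 392 − 31 = 361 left.
April 2060 has 30 days: 361 − 30 = 331 left.
March 2060 has 31 days: 331 − 31 = 300 left.
February 2060 has 29 days (2060 is a leap year): 300 − 29 = 271 left.
January 2060 has 31 days: 271 − 31 = 240 left.
December 2059 has 31 days: 240 − 31 = 209 left.
November 2059 has 30 days: 209 − 30 = 179 left.
October 2059 has 31 days: 179 − 31 = 148 left.
September 2059 has 30 days: 148 − 30 = 118 left.
August 2059 has 31 days: 118 − 31 = 87 left.
July 2059 has 31 days: 87 − 31 = 56 left.
June 2059 has 30 days: 56 − 30 = 26 left.
May 2059 has 31 days; 31 − 26 = 5 → May 5, 2059.
Going back 7 weeks (= 49 days) from May 5, 2059:
Going back 5 days from May 5, 2059 reaches the end of the previous month; 49 − 5 = 44 left.
April 2059 has 30 days: 44 − 30 = 14 left.
March 2059 has 31 days; 31 − 14 = 17 → March 17, 2059.

March 17, 2059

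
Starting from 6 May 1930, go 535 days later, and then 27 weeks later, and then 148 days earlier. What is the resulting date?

December 3, 1931

Advancing 535 days from May 6, 1930:
May has 31 days, so 31 − 6 = 25 days remain after May 6, 1930; 535 − 25 = 510 left.
June 1930 has 30 days: 510 − 30 = 480 left.
July 1930 has 31 days: 480 − 31 = 449 left.
August 1930 has 31 days: 449 − 31 = 418 left.
September 1930 has 30 days: 418 − 30 = 388 left.
October 1930 has 31 days: 388 − 31 = 357 left.
November 1930 has 30 days: 357 − 30 = 327 left.
December 1930 has 31 days: 327 − 31 = 296 left.
January 1931 has 31 days: 296 − 31 = 265 left.
February 1931 has 28 days (1931 is not a leap year): 265 − 28 = 237 left.
March 1931 has 31 days: 237 − 31 = 206 left.
April 1931 has 30 days: 206 − 30 = 176 left.
May 1931 has 31 days: 176 − 31 = 145 left.
June 1931 has 30 days: 145 − 30 = 115 left.
July 1931 has 31 days: 115 − 31 = 84 left.
August 1931 has 31 days: 84 − 31 = 53 left.
September 1931 has 30 days: 53 − 30 = 23 left.
23 days into October 1931 → October 23, 1931.
Adding 27 weeks (= 189 days) from October 23, 1931:
October has 31 days, so 31 − 23 = 8 days remain after October 23, 1931; 189 − 8 = 181 left.
November 1931 has 30 days: 181 − 30 = 151 left.
December 1931 has 31 days: 151 − 31 = 120 left.
January 1932 has 31 days: 120 − 31 = 89 left.
February 1932 has 29 days (1932 is a leap year): 89 − 29 = 60 left.
March 1932 has 31 days: 60 − 31 = 29 left.
29 days into April 1932 → April 29, 1932.
Going back 148 days from April 29, 1932:
Going back 29 days from April 29, 1932 reaches the end of the previous month; 148 − 29 = 119 left.
March 1932 has 31 days: 119 − 31 = 88 left.
February 1932 has 29 days (1932 is a leap year): 88 − 29 = 59 left.
January 1932 has 31 days: 59 − 31 = 28 left.
December 1931 has 31 days; 31 − 28 = 3 → December 3, 1931.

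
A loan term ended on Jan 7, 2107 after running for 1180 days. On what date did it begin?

Going back 1180 days from January 7, 2107.
Going back 7 days from January 7, 2107 reaches the end of the previous month; 1180 − 7 = 1173 left.
December 2106 has 31 days: 1173 − 31 = 1142 left.
November 2106 has 30 days: 1142 − 30 = 1112 left.
October 2106 has 31 days: 1112 − 31 = 1081 left.
September 2106 has 30 days: 1081 − 30 = 1051 left.
August 2106 has 31 days: 1051 − 31 = 1020 left.
July 2106 has 31 days: 1020 − 31 = 989 left.
June 2106 has 30 days: 989 − 30 = 959 left.
May 2106 has 31 days: 959 − 31 = 928 left.
April 2106 has 30 days: 928 − 30 = 898 left.
March 2106 has 31 days: 898 − 31 = 867 left.
February 2106 has 28 days (2106 is not a leap year): 867 − 28 = 839 left.
January 2106 has 31 days: 839 − 31 = 808 left.
December 2105 has 31 days: 808 − 31 = 777 left.
November 2105 has 30 days: 777 − 30 = 747 left.
October 2105 has 31 days: 747 − 31 = 716 left.
September 2105 has 30 days: 716 − 30 = 686 left.
August 2105 has 31 days: 686 − 31 = 655 left.
July 2105 has 31 days: 655 − 31 = 624 left.
June 2105 has 30 days: 624 − 30 = 594 left.
May 2105 has 31 days: 594 − 31 = 563 left.
April 2105 has 30 days: 563 − 30 = 533 left.
March 2105 has 31 days: 533 − 31 = 502 left.
February 2105 has 28 days (2105 is not a leap year): 502 − 28 = 474 left.
January 2105 has 31 days: 474 − 31 = 443 left.
December 2104 has 31 days: 443 − 31 = 412 left.
November 2104 has 30 days: 412 − 30 = 382 left.
October 2104 has 31 days: 382 − 31 = 351 left.
September 2104 has 30 days: 351 − 30 = 321 left.
August 2104 has 31 days: 321 − 31 = 290 left.
July 2104 has 31 days: 290 − 31 = 259 left.
June 2104 has 30 days: 259 − 30 = 229 left.
May 2104 has 31 days: 229 − 31 = 198 left.
April 2104 has 30 days: 198 − 30 = 168 left.
March 2104 has 31 days: 168 − 31 = 137 left.
February 2104 has 29 days (2104 is a leap year): 137 − 29 = 108 left.
January 2104 has 31 days: 108 − 31 = 77 left.
December 2103 has 31 days: 77 − 31 = 46 left.
November 2103 has 30 days: 46 − 30 = 16 left.
October 2103 has 31 days; 31 − 16 = 15 → October 15, 2103.

October 15, 2103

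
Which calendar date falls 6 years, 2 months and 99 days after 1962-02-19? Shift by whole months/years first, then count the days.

Adding 6 years, 2 months and 99 days from February 19, 1962: first the month/year part, then the days.
+6 years → 1968; month 2 + 2 = 4 → April 1968.
Day 19 is valid in April, giving April 19, 1968.
Now add 99 days from April 19, 1968.
April has 30 days, so 30 − 19 = 11 days remain after April 19, 1968; 99 − 11 = 88 left.
May 1968 has 31 days: 88 − 31 = 57 left.
June 1968 has 30 days: 57 − 30 = 27 left.
27 days into July 1968 → July 27, 1968.

July 27, 1968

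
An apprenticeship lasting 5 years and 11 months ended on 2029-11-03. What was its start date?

Subtracting 5 years and 11 months from November 3, 2029.
-5 years → 2024; month 11 − 11 = 0, which is month 12 of year 2023 → December 2023.
Day 3 is valid in December, giving December 3, 2023.

December 3, 2023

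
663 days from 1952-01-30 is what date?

November 23, 1953

Counting forward 663 days from January 30, 1952.
January has 31 days, so 31 − 30 = 1 day remains after January 30, 1952; 663 − 1 = 662 left.
February 1952 has 29 days (1952 is a leap year): 662 − 29 = 633 left.
March 1952 has 31 days: 633 − 31 = 602 left.
April 1952 has 30 days: 602 − 30 = 572 left.
May 1952 has 31 days: 572 − 31 = 541 left.
June 1952 has 30 days: 541 − 30 = 511 left.
July 1952 has 31 days: 511 − 31 = 480 left.
August 1952 has 31 days: 480 − 31 = 449 left.
September 1952 has 30 days: 449 − 30 = 419 left.
October 1952 has 31 days: 419 − 31 = 388 left.
November 1952 has 30 days: 388 − 30 = 358 left.
December 1952 has 31 days: 358 − 31 = 327 left.
January 1953 has 31 days: 327 − 31 = 296 left.
February 1953 has 28 days (1953 is not a leap year): 296 − 28 = 268 left.
March 1953 has 31 days: 268 − 31 = 237 left.
April 1953 has 30 days: 237 − 30 = 207 left.
May 1953 has 31 days: 207 − 31 = 176 left.
June 1953 has 30 days: 176 − 30 = 146 left.
July 1953 has 31 days: 146 − 31 = 115 left.
August 1953 has 31 days: 115 − 31 = 84 left.
September 1953 has 30 days: 84 − 30 = 54 left.
October 1953 has 31 days: 54 − 31 = 23 left.
23 days into November 1953 → November 23, 1953.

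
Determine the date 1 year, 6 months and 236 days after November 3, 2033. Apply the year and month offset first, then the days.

Advancing 1 year, 6 months and 236 days from November 3, 2033: first the month/year part, then the days.
+1 year → 2034; month 11 + 6 = 17, which is month 5 of year 2035 → May 2035.
Day 3 is valid in May, giving May 3, 2035.
Now add 236 days from May 3, 2035.
May has 31 days, so 31 − 3 = 28 days remain after May 3, 2035; 236 − 28 = 208 left.
June 2035 has 30 days: 208 − 30 = 178 left.
July 2035 has 31 days: 178 − 31 = 147 left.
August 2035 has 31 days: 147 − 31 = 116 left.
September 2035 has 30 days: 116 − 30 = 86 left.
October 2035 has 31 days: 86 − 31 = 55 left.
November 2035 has 30 days: 55 − 30 = 25 left.
25 days into December 2035 → December 25, 2035.

December 25, 2035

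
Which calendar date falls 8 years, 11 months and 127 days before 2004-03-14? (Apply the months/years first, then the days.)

Counting back 8 years, 11 months and 127 days from March 14, 2004: first the month/year part, then the days.
-8 years → 1996; month 3 − 11 = -8, which is month 4 of year 1995 → April 1995.
Day 14 is valid in April, giving April 14, 1995.
Now subtract 127 days from April 14, 1995.
Going back 14 days from April 14, 1995 reaches the end of the previous month; 127 − 14 = 113 left.
March 1995 has 31 days: 113 − 31 = 82 left.
February 1995 has 28 days (1995 is not a leap year): 82 − 28 = 54 left.
January 1995 has 31 days: 54 − 31 = 23 left.
December 1994 has 31 days; 31 − 23 = 8 → December 8, 1994.

December 8, 1994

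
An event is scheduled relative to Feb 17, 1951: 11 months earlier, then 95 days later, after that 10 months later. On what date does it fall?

Subtracting 11 months from February 17, 1951:
month 2 − 11 = -9, which is month 3 of year 1950 → March 1950.
Day 17 is valid in March, giving March 17, 1950.
Advancing 95 days from March 17, 1950:
March has 31 days, so 31 − 17 = 14 days remain after March 17, 1950; 95 − 14 = 81 left.
April 1950 has 30 days: 81 − 30 = 51 left.
May 1950 has 31 days: 51 − 31 = 20 left.
20 days into June 1950 → June 20, 1950.
Adding 10 months from June 20, 1950:
month 6 + 10 = 16, which is month 4 of year 1951 → April 1951.
Day 20 is valid in April, giving April 20, 1951.

April 20, 1951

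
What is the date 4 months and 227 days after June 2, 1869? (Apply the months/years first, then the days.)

Adding 4 months and 227 days from June 2, 1869: first the month/year part, then the days.
month 6 + 4 = 10 → October 1869.
Day 2 is valid in October, giving October 2, 1869.
Now add 227 days from October 2, 1869.
October has 31 days, so 31 − 2 = 29 days remain after October 2, 1869; 227 − 29 = 198 left.
November 1869 has 30 days: 198 − 30 = 168 left.
December 1869 has 31 days: 168 − 31 = 137 left.
January 1870 has 31 days: 137 − 31 = 106 left.
February 1870 has 28 days (1870 is not a leap year): 106 − 28 = 78 left.
March 1870 has 31 days: 78 − 31 = 47 left.
April 1870 has 30 days: 47 − 30 = 17 left.
17 days into May 1870 → May 17, 1870.

May 17, 1870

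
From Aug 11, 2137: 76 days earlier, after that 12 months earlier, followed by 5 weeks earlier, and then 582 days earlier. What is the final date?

Subtracting 76 days from August 11, 2137:
Going back 11 days from August 11, 2137 reaches the end of the previous month; 76 − 11 = 65 left.
July 2137 has 31 days: 65 − 31 = 34 left.
June 2137 has 30 days: 34 − 30 = 4 left.
May 2137 has 31 days; 31 − 4 = 27 → May 27, 2137.
Subtracting 12 months from May 27, 2137:
month 5 − 12 = -7, which is month 5 of year 2136 → May 2136.
Day 27 is valid in May, giving May 27, 2136.
Counting back 5 weeks (= 35 days) from May 27, 2136:
Going back 27 days from May 27, 2136 reaches the end of the previous month; 35 − 27 = 8 left.
April 2136 has 30 days; 30 − 8 = 22 → April 22, 2136.
Counting back 582 days from April 22, 2136:
Going back 22 days from April 22, 2136 reaches the end of the previous month; 582 − 22 = 560 left.
March 2136 has 31 days: 560 − 31 = 529 left.
February 2136 has 29 days (2136 is a leap year): 529 − 29 = 500 left.
January 2136 has 31 days: 500 − 31 = 469 left.
December 2135 has 31 days: 469 − 31 = 438 left.
November 2135 has 30 days: 438 − 30 = 408 left.
October 2135 has 31 days: 408 − 31 = 377 left.
September 2135 has 30 days: 377 − 30 = 347 left.
August 2135 has 31 days: 347 − 31 = 316 left.
July 2135 has 31 days: 316 − 31 = 285 left.
June 2135 has 30 days: 285 − 30 = 255 left.
May 2135 has 31 days: 255 − 31 = 224 left.
April 2135 has 30 days: 224 − 30 = 194 left.
March 2135 has 31 days: 194 − 31 = 163 left.
February 2135 has 28 days (2135 is not a leap year): 163 − 28 = 135 left.
January 2135 has 31 days: 135 − 31 = 104 left.
December 2134 has 31 days: 104 − 31 = 73 left.
November 2134 has 30 days: 73 − 30 = 43 left.
October 2134 has 31 days: 43 − 31 = 12 left.
September 2134 has 30 days; 30 − 12 = 18 → September 18, 2134.

September 18, 2134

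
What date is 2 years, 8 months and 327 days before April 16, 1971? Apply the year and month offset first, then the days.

September 24, 1967

Subtracting 2 years, 8 months and 327 days from April 16, 1971: first the month/year part, then the days.
-2 years → 1969; month 4 − 8 = -4, which is month 8 of year 1968 → August 1968.
Day 16 is valid in August, giving August 16, 1968.
Now subtract 327 days from August 16, 1968.
Going back 16 days from August 16, 1968 reaches the end of the previous month; 327 − 16 = 311 left.
July 1968 has 31 days: 311 − 31 = 280 left.
June 1968 has 30 days: 280 − 30 = 250 left.
May 1968 has 31 days: 250 − 31 = 219 left.
April 1968 has 30 days: 219 − 30 = 189 left.
March 1968 has 31 days: 189 − 31 = 158 left.
February 1968 has 29 days (1968 is a leap year): 158 − 29 = 129 left.
January 1968 has 31 days: 129 − 31 = 98 left.
December 1967 has 31 days: 98 − 31 = 67 left.
November 1967 has 30 days: 67 − 30 = 37 left.
October 1967 has 31 days: 37 − 31 = 6 left.
September 1967 has 30 days; 30 − 6 = 24 → September 24, 1967.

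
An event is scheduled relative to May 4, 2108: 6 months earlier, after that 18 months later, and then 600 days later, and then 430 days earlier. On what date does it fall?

Going back 6 months from May 4, 2108:
month 5 − 6 = -1, which is month 11 of year 2107 → November 2107.
Day 4 is valid in November, giving November 4, 2107.
Adding 18 months from November 4, 2107:
month 11 + 18 = 29, which is month 5 of year 2109 → May 2109.
Day 4 is valid in May, giving May 4, 2109.
Counting forward 600 days from May 4, 2109:
May has 31 days, so 31 − 4 = 27 days remain after May 4, 2109; 600 − 27 = 573 left.
June 2109 has 30 days: 573 − 30 = 543 left.
July 2109 has 31 days: 543 − 31 = 512 left.
August 2109 has 31 days: 512 − 31 = 481 left.
September 2109 has 30 days: 481 − 30 = 451 left.
October 2109 has 31 days: 451 − 31 = 420 left.
November 2109 has 30 days: 420 − 30 = 390 left.
December 2109 has 31 days: 390 − 31 = 359 left.
January 2110 has 31 days: 359 − 31 = 328 left.
February 2110 has 28 days (2110 is not a leap year): 328 − 28 = 300 left.
March 2110 has 31 days: 300 − 31 = 269 left.
April 2110 has 30 days: 269 − 30 = 239 left.
May 2110 has 31 days: 239 − 31 = 208 left.
June 2110 has 30 days: 208 − 30 = 178 left.
July 2110 has 31 days: 178 − 31 = 147 left.
August 2110 has 31 days: 147 − 31 = 116 left.
September 2110 has 30 days: 116 − 30 = 86 left.
October 2110 has 31 days: 86 − 31 = 55 left.
November 2110 has 30 days: 55 − 30 = 25 left.
25 days into December 2110 → December 25, 2110.
Subtracting 430 days from December 25, 2110:
Going back 25 days from December 25, 2110 reaches the end of the previous month; 430 − 25 = 405 left.
November 2110 has 30 days: 405 − 30 = 375 left.
October 2110 has 31 days: 375 − 31 = 344 left.
September 2110 has 30 days: 344 − 30 = 314 left.
August 2110 has 31 days: 314 − 31 = 283 left.
July 2110 has 31 days: 283 − 31 = 252 left.
June 2110 has 30 days: 252 − 30 = 222 left.
May 2110 has 31 days: 222 − 31 = 191 left.
April 2110 has 30 days: 191 − 30 = 161 left.
March 2110 has 31 days: 161 − 31 = 130 left.
February 2110 has 28 days (2110 is not a leap year): 130 − 28 = 102 left.
January 2110 has 31 days: 102 − 31 = 71 left.
December 2109 has 31 days: 71 − 31 = 40 left.
November 2109 has 30 days: 40 − 30 = 10 left.
October 2109 has 31 days; 31 − 10 = 21 → October 21, 2109.

October 21, 2109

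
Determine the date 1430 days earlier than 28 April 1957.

Going back 1430 days from April 28, 1957.
Going back 28 days from April 28, 1957 reaches the end of the previous month; 1430 − 28 = 1402 left.
March 1957 has 31 days: 1402 − 31 = 1371 left.
February 1957 has 28 days (1957 is not a leap year): 1371 − 28 = 1343 left.
January 1957 has 31 days: 1343 − 31 = 1312 left.
December 1956 has 31 days: 1312 − 31 = 1281 left.
November 1956 has 30 days: 1281 − 30 = 1251 left.
October 1956 has 31 days: 1251 − 31 = 1220 left.
September 1956 has 30 days: 1220 − 30 = 1190 left.
August 1956 has 31 days: 1190 − 31 = 1159 left.
July 1956 has 31 days: 1159 − 31 = 1128 left.
June 1956 has 30 days: 1128 − 30 = 1098 left.
May 1956 has 31 days: 1098 − 31 = 1067 left.
April 1956 has 30 days: 1067 − 30 = 1037 left.
March 1956 has 31 days: 1037 − 31 = 1006 left.
February 1956 has 29 days (1956 is a leap year): 1006 − 29 = 977 left.
January 1956 has 31 days: 977 − 31 = 946 left.
December 1955 has 31 days: 946 − 31 = 915 left.
November 1955 has 30 days: 915 − 30 = 885 left.
October 1955 has 31 days: 885 − 31 = 854 left.
September 1955 has 30 days: 854 − 30 = 824 left.
August 1955 has 31 days: 824 − 31 = 793 left.
July 1955 has 31 days: 793 − 31 = 762 left.
June 1955 has 30 days: 762 − 30 = 732 left.
May 1955 has 31 days: 732 − 31 = 701 left.
April 1955 has 30 days: 701 − 30 = 671 left.
March 1955 has 31 days: 671 − 31 = 640 left.
February 1955 has 28 days (1955 is not a leap year): 640 − 28 = 612 left.
January 1955 has 31 days: 612 − 31 = 581 left.
December 1954 has 31 days: 581 − 31 = 550 left.
November 1954 has 30 days: 550 − 30 = 520 left.
October 1954 has 31 days: 520 − 31 = 489 left.
September 1954 has 30 days: 489 − 30 = 459 left.
August 1954 has 31 days: 459 − 31 = 428 left.
July 1954 has 31 days: 428 − 31 = 397 left.
June 1954 has 30 days: 397 − 30 = 367 left.
May 1954 has 31 days: 367 − 31 = 336 left.
April 1954 has 30 days: 336 − 30 = 306 left.
March 1954 has 31 days: 306 − 31 = 275 left.
February 1954 has 28 days (1954 is not a leap year): 275 − 28 = 247 left.
January 1954 has 31 days: 247 − 31 = 216 left.
December 1953 has 31 days: 216 − 31 = 185 left.
November 1953 has 30 days: 185 − 30 = 155 left.
October 1953 has 31 days: 155 − 31 = 124 left.
September 1953 has 30 days: 124 − 30 = 94 left.
August 1953 has 31 days: 94 − 31 = 63 left.
July 1953 has 31 days: 63 − 31 = 32 left.
June 1953 has 30 days: 32 − 30 = 2 left.
May 1953 has 31 days; 31 − 2 = 29 → May 29, 1953.

May 29, 1953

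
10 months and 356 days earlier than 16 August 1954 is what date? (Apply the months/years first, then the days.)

Going back 10 months and 356 days from August 16, 1954: first the month/year part, then the days.
month 8 − 10 = -2, which is month 10 of year 1953 → October 1953.
Day 16 is valid in October, giving October 16, 1953.
Now subtract 356 days from October 16, 1953.
Going back 16 days from October 16, 1953 reaches the end of the previous month; 356 − 16 = 340 left.
September 1953 has 30 days: 340 − 30 = 310 left.
August 1953 has 31 days: 310 − 31 = 279 left.
July 1953 has 31 days: 279 − 31 = 248 left.
June 1953 has 30 days: 248 − 30 = 218 left.
May 1953 has 31 days: 218 − 31 = 187 left.
April 1953 has 30 days: 187 − 30 = 157 left.
March 1953 has 31 days: 157 − 31 = 126 left.
February 1953 has 28 days (1953 is not a leap year): 126 − 28 = 98 left.
January 1953 has 31 days: 98 − 31 = 67 left.
December 1952 has 31 days: 67 − 31 = 36 left.
November 1952 has 30 days: 36 − 30 = 6 left.
October 1952 has 31 days; 31 − 6 = 25 → October 25, 1952.

October 25, 1952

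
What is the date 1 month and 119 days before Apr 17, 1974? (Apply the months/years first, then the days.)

November 18, 1973

Subtracting 1 month and 119 days from April 17, 1974: first the month/year part, then the days.
month 4 − 1 = 3 → March 1974.
Day 17 is valid in March, giving March 17, 1974.
Now subtract 119 days from March 17, 1974.
Going back 17 days from March 17, 1974 reaches the end of the previous month; 119 − 17 = 102 left.
February 1974 has 28 days (1974 is not a leap year): 102 − 28 = 74 left.
January 1974 has 31 days: 74 − 31 = 43 left.
December 1973 has 31 days: 43 − 31 = 12 left.
November 1973 has 30 days; 30 − 12 = 18 → November 18, 1973.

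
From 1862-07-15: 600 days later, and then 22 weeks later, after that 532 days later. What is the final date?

January 21, 1866

Adding 600 days from July 15, 1862:
July has 31 days, so 31 − 15 = 16 days remain after July 15, 1862; 600 − 16 = 584 left.
August 1862 has 31 days: 584 − 31 = 553 left.
September 1862 has 30 days: 553 − 30 = 523 left.
October 1862 has 31 days: 523 − 31 = 492 left.
November 1862 has 30 days: 492 − 30 = 462 left.
December 1862 has 31 days: 462 − 31 = 431 left.
January 1863 has 31 days: 431 − 31 = 400 left.
February 1863 has 28 days (1863 is not a leap year): 400 − 28 = 372 left.
March 1863 has 31 days: 372 − 31 = 341 left.
April 1863 has 30 days: 341 − 30 = 311 left.
May 1863 has 31 days: 311 − 31 = 280 left.
June 1863 has 30 days: 280 − 30 = 250 left.
July 1863 has 31 days: 250 − 31 = 219 left.
August 1863 has 31 days: 219 − 31 = 188 left.
September 1863 has 30 days: 188 − 30 = 158 left.
October 1863 has 31 days: 158 − 31 = 127 left.
November 1863 has 30 days: 127 − 30 = 97 left.
December 1863 has 31 days: 97 − 31 = 66 left.
January 1864 has 31 days: 66 − 31 = 35 left.
February 1864 has 29 days (1864 is a leap year): 35 − 29 = 6 left.
6 days into March 1864 → March 6, 1864.
Advancing 22 weeks (= 154 days) from March 6, 1864:
March has 31 days, so 31 − 6 = 25 days remain after March 6, 1864; 154 − 25 = 129 left.
April 1864 has 30 days: 129 − 30 = 99 left.
May 1864 has 31 days: 99 − 31 = 68 left.
June 1864 has 30 days: 68 − 30 = 38 left.
July 1864 has 31 days: 38 − 31 = 7 left.
7 days into August 1864 → August 7, 1864.
Counting forward 532 days from August 7, 1864:
August has 31 days, so 31 − 7 = 24 days remain after August 7, 1864; 532 − 24 = 508 left.
September 1864 has 30 days: 508 − 30 = 478 left.
October 1864 has 31 days: 478 − 31 = 447 left.
November 1864 has 30 days: 447 − 30 = 417 left.
December 1864 has 31 days: 417 − 31 = 386 left.
January 1865 has 31 days: 386 − 31 = 355 left.
February 1865 has 28 days (1865 is not a leap year): 355 − 28 = 327 left.
March 1865 has 31 days: 327 − 31 = 296 left.
April 1865 has 30 days: 296 − 30 = 266 left.
May 1865 has 31 days: 266 − 31 = 235 left.
June 1865 has 30 days: 235 − 30 = 205 left.
July 1865 has 31 days: 205 − 31 = 174 left.
August 1865 has 31 days: 174 − 31 = 143 left.
September 1865 has 30 days: 143 − 30 = 113 left.
October 1865 has 31 days: 113 − 31 = 82 left.
November 1865 has 30 days: 82 − 30 = 52 left.
December 1865 has 31 days: 52 − 31 = 21 left.
21 days into January 1866 → January 21, 1866.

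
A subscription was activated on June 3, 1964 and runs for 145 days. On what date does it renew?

October 26, 1964

Advancing 145 days from June 3, 1964.
June has 30 days, so 30 − 3 = 27 days remain after June 3, 1964; 145 − 27 = 118 left.
July 1964 has 31 days: 118 − 31 = 87 left.
August 1964 has 31 days: 87 − 31 = 56 left.
September 1964 has 30 days: 56 − 30 = 26 left.
26 days into October 1964 → October 26, 1964.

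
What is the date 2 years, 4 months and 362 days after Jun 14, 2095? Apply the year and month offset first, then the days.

Advancing 2 years, 4 months and 362 days from June 14, 2095: first the month/year part, then the days.
+2 years → 2097; month 6 + 4 = 10 → October 2097.
Day 14 is valid in October, giving October 14, 2097.
Now add 362 days from October 14, 2097.
October has 31 days, so 31 − 14 = 17 days remain after October 14, 2097; 362 − 17 = 345 left.
November 2097 has 30 days: 345 − 30 = 315 left.
December 2097 has 31 days: 315 − 31 = 284 left.
January 2098 has 31 days: 284 − 31 = 253 left.
February 2098 has 28 days (2098 is not a leap year): 253 − 28 = 225 left.
March 2098 has 31 days: 225 − 31 = 194 left.
April 2098 has 30 days: 194 − 30 = 164 left.
May 2098 has 31 days: 164 − 31 = 133 left.
June 2098 has 30 days: 133 − 30 = 103 left.
July 2098 has 31 days: 103 − 31 = 72 left.
August 2098 has 31 days: 72 − 31 = 41 left.
September 2098 has 30 days: 41 − 30 = 11 left.
11 days into October 2098 → October 11, 2098.

October 11, 2098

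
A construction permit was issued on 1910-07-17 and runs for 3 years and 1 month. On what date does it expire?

Advancing 3 years and 1 month from July 17, 1910.
+3 years → 1913; month 7 + 1 = 8 → August 1913.
Day 17 is valid in August, giving August 17, 1913.

August 17, 1913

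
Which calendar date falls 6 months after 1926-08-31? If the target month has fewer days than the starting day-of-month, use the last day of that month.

February 28, 1927

Adding 6 months from August 31, 1926.
month 8 + 6 = 14, which is month 2 of year 1927 → February 1927.
February 1927 has only 28 days (1927 is not a leap year — relevant if February), and the start was day 31, so the date clamps to February 28, 1927.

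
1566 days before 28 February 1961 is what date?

Counting back 1566 days from February 28, 1961.
Going back 28 days from February 28, 1961 reaches the end of the previous month; 1566 − 28 = 1538 left.
January 1961 has 31 days: 1538 − 31 = 1507 left.
December 1960 has 31 days: 1507 − 31 = 1476 left.
November 1960 has 30 days: 1476 − 30 = 1446 left.
October 1960 has 31 days: 1446 − 31 = 1415 left.
September 1960 has 30 days: 1415 − 30 = 1385 left.
August 1960 has 31 days: 1385 − 31 = 1354 left.
July 1960 has 31 days: 1354 − 31 = 1323 left.
June 1960 has 30 days: 1323 − 30 = 1293 left.
May 1960 has 31 days: 1293 − 31 = 1262 left.
April 1960 has 30 days: 1262 − 30 = 1232 left.
March 1960 has 31 days: 1232 − 31 = 1201 left.
February 1960 has 29 days (1960 is a leap year): 1201 − 29 = 1172 left.
January 1960 has 31 days: 1172 − 31 = 1141 left.
December 1959 has 31 days: 1141 − 31 = 1110 left.
November 1959 has 30 days: 1110 − 30 = 1080 left.
October 1959 has 31 days: 1080 − 31 = 1049 left.
September 1959 has 30 days: 1049 − 30 = 1019 left.
August 1959 has 31 days: 1019 − 31 = 988 left.
July 1959 has 31 days: 988 − 31 = 957 left.
June 1959 has 30 days: 957 − 30 = 927 left.
May 1959 has 31 days: 927 − 31 = 896 left.
April 1959 has 30 days: 896 − 30 = 866 left.
March 1959 has 31 days: 866 − 31 = 835 left.
February 1959 has 28 days (1959 is not a leap year): 835 − 28 = 807 left.
January 1959 has 31 days: 807 − 31 = 776 left.
December 1958 has 31 days: 776 − 31 = 745 left.
November 1958 has 30 days: 745 − 30 = 715 left.
October 1958 has 31 days: 715 − 31 = 684 left.
September 1958 has 30 days: 684 − 30 = 654 left.
August 1958 has 31 days: 654 − 31 = 623 left.
July 1958 has 31 days: 623 − 31 = 592 left.
June 1958 has 30 days: 592 − 30 = 562 left.
May 1958 has 31 days: 562 − 31 = 531 left.
April 1958 has 30 days: 531 − 30 = 501 left.
March 1958 has 31 days: 501 − 31 = 470 left.
February 1958 has 28 days (1958 is not a leap year): 470 − 28 = 442 left.
January 1958 has 31 days: 442 − 31 = 411 left.
December 1957 has 31 days: 411 − 31 = 380 left.
November 1957 has 30 days: 380 − 30 = 350 left.
October 1957 has 31 days: 350 − 31 = 319 left.
September 1957 has 30 days: 319 − 30 = 289 left.
August 1957 has 31 days: 289 − 31 = 258 left.
July 1957 has 31 days: 258 − 31 = 227 left.
June 1957 has 30 days: 227 − 30 = 197 left.
May 1957 has 31 days: 197 − 31 = 166 left.
April 1957 has 30 days: 166 − 30 = 136 left.
March 1957 has 31 days: 136 − 31 = 105 left.
February 1957 has 28 days (1957 is not a leap year): 105 − 28 = 77 left.
January 1957 has 31 days: 77 − 31 = 46 left.
December 1956 has 31 days: 46 − 31 = 15 left.
November 1956 has 30 days; 30 − 15 = 15 → November 15, 1956.

November 15, 1956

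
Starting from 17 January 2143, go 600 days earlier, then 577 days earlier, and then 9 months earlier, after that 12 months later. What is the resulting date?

Subtracting 600 days from January 17, 2143:
Going back 17 days from January 17, 2143 reaches the end of the previous month; 600 − 17 = 583 left.
December 2142 has 31 days: 583 − 31 = 552 left.
November 2142 has 30 days: 552 − 30 = 522 left.
October 2142 has 31 days: 522 − 31 = 491 left.
September 2142 has 30 days: 491 − 30 = 461 left.
August 2142 has 31 days: 461 − 31 = 430 left.
July 2142 has 31 days: 430 − 31 = 399 left.
June 2142 has 30 days: 399 − 30 = 369 left.
May 2142 has 31 days: 369 − 31 = 338 left.
April 2142 has 30 days: 338 − 30 = 308 left.
March 2142 has 31 days: 308 − 31 = 277 left.
February 2142 has 28 days (2142 is not a leap year): 277 − 28 = 249 left.
January 2142 has 31 days: 249 − 31 = 218 left.
December 2141 has 31 days: 218 − 31 = 187 left.
November 2141 has 30 days: 187 − 30 = 157 left.
October 2141 has 31 days: 157 − 31 = 126 left.
September 2141 has 30 days: 126 − 30 = 96 left.
August 2141 has 31 days: 96 − 31 = 65 left.
July 2141 has 31 days: 65 − 31 = 34 left.
June 2141 has 30 days: 34 − 30 = 4 left.
May 2141 has 31 days; 31 − 4 = 27 → May 27, 2141.
Going back 577 days from May 27, 2141:
Going back 27 days from May 27, 2141 reaches the end of the previous month; 577 − 27 = 550 left.
April 2141 has 30 days: 550 − 30 = 520 left.
March 2141 has 31 days: 520 − 31 = 489 left.
February 2141 has 28 days (2141 is not a leap year): 489 − 28 = 461 left.
January 2141 has 31 days: 461 − 31 = 430 left.
December 2140 has 31 days: 430 − 31 = 399 left.
November 2140 has 30 days: 399 − 30 = 369 left.
October 2140 has 31 days: 369 − 31 = 338 left.
September 2140 has 30 days: 338 − 30 = 308 left.
August 2140 has 31 days: 308 − 31 = 277 left.
July 2140 has 31 days: 277 − 31 = 246 left.
June 2140 has 30 days: 246 − 30 = 216 left.
May 2140 has 31 days: 216 − 31 = 185 left.
April 2140 has 30 days: 185 − 30 = 155 left.
March 2140 has 31 days: 155 − 31 = 124 left.
February 2140 has 29 days (2140 is a leap year): 124 − 29 = 95 left.
January 2140 has 31 days: 95 − 31 = 64 left.
December 2139 has 31 days: 64 − 31 = 33 left.
November 2139 has 30 days: 33 − 30 = 3 left.
October 2139 has 31 days; 31 − 3 = 28 → October 28, 2139.
Subtracting 9 months from October 28, 2139:
month 10 − 9 = 1 → January 2139.
Day 28 is valid in January, giving January 28, 2139.
Advancing 12 months from January 28, 2139:
month 1 + 12 = 13, which is month 1 of year 2140 → January 2140.
Day 28 is valid in January, giving January 28, 2140.

January 28, 2140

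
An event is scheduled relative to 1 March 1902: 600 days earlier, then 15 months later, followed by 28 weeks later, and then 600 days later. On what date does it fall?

December 14, 1903

Going back 600 days from March 1, 1902:
Going back 1 day from March 1, 1902 reaches the end of the previous month; 600 − 1 = 599 left.
February 1902 has 28 days (1902 is not a leap year): 599 − 28 = 571 left.
January 1902 has 31 days: 571 − 31 = 540 left.
December 1901 has 31 days: 540 − 31 = 509 left.
November 1901 has 30 days: 509 − 30 = 479 left.
October 1901 has 31 days: 479 − 31 = 448 left.
September 1901 has 30 days: 448 − 30 = 418 left.
August 1901 has 31 days: 418 − 31 = 387 left.
July 1901 has 31 days: 387 − 31 = 356 left.
June 1901 has 30 days: 356 − 30 = 326 left.
May 1901 has 31 days: 326 − 31 = 295 left.
April 1901 has 30 days: 295 − 30 = 265 left.
March 1901 has 31 days: 265 − 31 = 234 left.
February 1901 has 28 days (1901 is not a leap year): 234 − 28 = 206 left.
January 1901 has 31 days: 206 − 31 = 175 left.
December 1900 has 31 days: 175 − 31 = 144 left.
November 1900 has 30 days: 144 − 30 = 114 left.
October 1900 has 31 days: 114 − 31 = 83 left.
September 1900 has 30 days: 83 − 30 = 53 left.
August 1900 has 31 days: 53 − 31 = 22 left.
July 1900 has 31 days; 31 − 22 = 9 → July 9, 1900.
Advancing 15 months from July 9, 1900:
month 7 + 15 = 22, which is month 10 of year 1901 → October 1901.
Day 9 is valid in October, giving October 9, 1901.
Advancing 28 weeks (= 196 days) from October 9, 1901:
October has 31 days, so 31 − 9 = 22 days remain after October 9, 1901; 196 − 22 = 174 left.
November 1901 has 30 days: 174 − 30 = 144 left.
December 1901 has 31 days: 144 − 31 = 113 left.
January 1902 has 31 days: 113 − 31 = 82 left.
February 1902 has 28 days (1902 is not a leap year): 82 − 28 = 54 left.
March 1902 has 31 days: 54 − 31 = 23 left.
23 days into April 1902 → April 23, 1902.
Counting forward 600 days from April 23, 1902:
April has 30 days, so 30 − 23 = 7 days remain after April 23, 1902; 600 − 7 = 593 left.
May 1902 has 31 days: 593 − 31 = 562 left.
June 1902 has 30 days: 562 − 30 = 532 left.
July 1902 has 31 days: 532 − 31 = 501 left.
August 1902 has 31 days: 501 − 31 = 470 left.
September 1902 has 30 days: 470 − 30 = 440 left.
October 1902 has 31 days: 440 − 31 = 409 left.
November 1902 has 30 days: 409 − 30 = 379 left.
December 1902 has 31 days: 379 − 31 = 348 left.
January 1903 has 31 days: 348 − 31 = 317 left.
February 1903 has 28 days (1903 is not a leap year): 317 − 28 = 289 left.
March 1903 has 31 days: 289 − 31 = 258 left.
April 1903 has 30 days: 258 − 30 = 228 left.
May 1903 has 31 days: 228 − 31 = 197 left.
June 1903 has 30 days: 197 − 30 = 167 left.
July 1903 has 31 days: 167 − 31 = 136 left.
August 1903 has 31 days: 136 − 31 = 105 left.
September 1903 has 30 days: 105 − 30 = 75 left.
October 1903 has 31 days: 75 − 31 = 44 left.
November 1903 has 30 days: 44 − 30 = 14 left.
14 days into December 1903 → December 14, 1903.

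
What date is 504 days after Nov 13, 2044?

April 1, 2046

Advancing 504 days from November 13, 2044.
November has 30 days, so 30 − 13 = 17 days remain after November 13, 2044; 504 − 17 = 487 left.
December 2044 has 31 days: 487 − 31 = 456 left.
January 2045 has 31 days: 456 − 31 = 425 left.
February 2045 has 28 days (2045 is not a leap year): 425 − 28 = 397 left.
March 2045 has 31 days: 397 − 31 = 366 left.
April 2045 has 30 days: 366 − 30 = 336 left.
May 2045 has 31 days: 336 − 31 = 305 left.
June 2045 has 30 days: 305 − 30 = 275 left.
July 2045 has 31 days: 275 − 31 = 244 left.
August 2045 has 31 days: 244 − 31 = 213 left.
September 2045 has 30 days: 213 − 30 = 183 left.
October 2045 has 31 days: 183 − 31 = 152 left.
November 2045 has 30 days: 152 − 30 = 122 left.
December 2045 has 31 days: 122 − 31 = 91 left.
January 2046 has 31 days: 91 − 31 = 60 left.
February 2046 has 28 days (2046 is not a leap year): 60 − 28 = 32 left.
March 2046 has 31 days: 32 − 31 = 1 left.
1 day into April 2046 → April 1, 2046.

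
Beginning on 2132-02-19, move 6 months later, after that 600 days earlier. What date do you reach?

December 28, 2130

Advancing 6 months from February 19, 2132:
month 2 + 6 = 8 → August 2132.
Day 19 is valid in August, giving August 19, 2132.
Counting back 600 days from August 19, 2132:
Going back 19 days from August 19, 2132 reaches the end of the previous month; 600 − 19 = 581 left.
July 2132 has 31 days: 581 − 31 = 550 left.
June 2132 has 30 days: 550 − 30 = 520 left.
May 2132 has 31 days: 520 − 31 = 489 left.
April 2132 has 30 days: 489 − 30 = 459 left.
March 2132 has 31 days: 459 − 31 = 428 left.
February 2132 has 29 days (2132 is a leap year): 428 − 29 = 399 left.
January 2132 has 31 days: 399 − 31 = 368 left.
December 2131 has 31 days: 368 − 31 = 337 left.
November 2131 has 30 days: 337 − 30 = 307 left.
October 2131 has 31 days: 307 − 31 = 276 left.
September 2131 has 30 days: 276 − 30 = 246 left.
August 2131 has 31 days: 246 − 31 = 215 left.
July 2131 has 31 days: 215 − 31 = 184 left.
June 2131 has 30 days: 184 − 30 = 154 left.
May 2131 has 31 days: 154 − 31 = 123 left.
April 2131 has 30 days: 123 − 30 = 93 left.
March 2131 has 31 days: 93 − 31 = 62 left.
February 2131 has 28 days (2131 is not a leap year): 62 − 28 = 34 left.
January 2131 has 31 days: 34 − 31 = 3 left.
December 2130 has 31 days; 31 − 3 = 28 → December 28, 2130.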